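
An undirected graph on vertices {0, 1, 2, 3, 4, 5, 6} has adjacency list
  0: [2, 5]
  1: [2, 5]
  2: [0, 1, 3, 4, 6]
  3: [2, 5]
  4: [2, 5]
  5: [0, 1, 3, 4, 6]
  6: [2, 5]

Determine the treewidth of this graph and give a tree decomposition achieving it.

Treewidth 2.
One such decomposition:
Bags: B1 = {2, 4, 5}  B2 = {1, 2, 5}  B3 = {2, 5, 6}  B4 = {0, 2, 5}  B5 = {2, 3, 5}
Tree: B1–B2, B2–B3, B3–B4, B4–B5

The largest bag has 3 vertices, giving width 2; this decomposition certifies tw(G) ≤ 2. The edges 5–4–2–1–5 form a cycle, so G is not a tree and its treewidth is at least 2. Therefore the treewidth is 2.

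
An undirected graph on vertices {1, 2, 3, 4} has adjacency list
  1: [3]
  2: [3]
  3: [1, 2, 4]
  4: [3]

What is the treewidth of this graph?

1

A width-1 tree decomposition is:
Bags: B1 = {1, 3}  B2 = {3, 4}  B3 = {2, 3}
Tree: B1–B2, B2–B3
Every bag has size at most 2, so the width is 2 − 1 = 1 and tw(G) ≤ 1. G has an edge, so its treewidth is at least 1. Combining the bounds, tw(G) = 1.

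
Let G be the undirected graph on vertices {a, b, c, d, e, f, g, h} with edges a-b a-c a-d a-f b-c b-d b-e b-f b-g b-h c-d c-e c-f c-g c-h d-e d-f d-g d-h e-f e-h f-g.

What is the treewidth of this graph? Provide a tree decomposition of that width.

Treewidth 4.
One optimal decomposition is:
Bags: B1 = {a, b, c, d, f}  B2 = {b, c, d, e, f}  B3 = {b, c, d, f, g}  B4 = {b, c, d, e, h}
Tree: B1–B2, B2–B3, B2–B4

Every bag has size at most 5, so the width is 5 − 1 = 4 and tw(G) ≤ 4. Conversely, {b, c, d, e, h} is a clique of size 5, and the vertices of any clique must share a bag in every tree decomposition; so some bag has ≥ 5 vertices and tw(G) ≥ 4. Hence tw(G) = 4 exactly.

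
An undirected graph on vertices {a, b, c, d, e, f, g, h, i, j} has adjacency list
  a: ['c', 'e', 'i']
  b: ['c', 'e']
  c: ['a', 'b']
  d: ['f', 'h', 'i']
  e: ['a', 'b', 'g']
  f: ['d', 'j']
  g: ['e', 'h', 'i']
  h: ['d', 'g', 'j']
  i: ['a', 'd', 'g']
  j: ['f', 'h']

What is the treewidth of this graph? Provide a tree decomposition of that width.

Each bag holds 3 vertices, so the decomposition has width 2, which upper-bounds the treewidth. For the lower bound, G contains the cycle j–f–d–h–j, so G is not a forest; only forests have treewidth ≤ 1, hence tw(G) ≥ 2. Hence tw(G) = 2 exactly.

Treewidth 2.
One such decomposition:
Bags: B1 = {f, h, j}  B2 = {d, f, h}  B3 = {d, g, h}  B4 = {d, g, i}  B5 = {e, g, i}  B6 = {a, e, i}  B7 = {a, b, e}  B8 = {a, b, c}
Tree: B1–B2, B2–B3, B3–B4, B4–B5, B5–B6, B6–B7, B7–B8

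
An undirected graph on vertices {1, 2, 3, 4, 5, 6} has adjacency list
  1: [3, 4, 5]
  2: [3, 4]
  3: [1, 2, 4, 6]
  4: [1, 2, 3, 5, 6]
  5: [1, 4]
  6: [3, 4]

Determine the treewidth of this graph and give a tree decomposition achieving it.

Treewidth 2.
One such decomposition:
Bags: B1 = {1, 3, 4}  B2 = {2, 3, 4}  B3 = {3, 4, 6}  B4 = {1, 4, 5}
Tree: B1–B2, B2–B3, B1–B4

Each bag holds 3 vertices, so the decomposition has width 2, which upper-bounds the treewidth. On the other hand G contains the 3-clique {1, 3, 4}. A clique must lie in a single bag of any decomposition, so no decomposition can have width below 2. Combining the bounds, tw(G) = 2.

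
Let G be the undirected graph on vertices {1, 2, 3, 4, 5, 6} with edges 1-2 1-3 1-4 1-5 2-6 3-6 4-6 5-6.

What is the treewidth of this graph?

A width-2 tree decomposition is:
Bags: B1 = {1, 2, 6}  B2 = {1, 5, 6}  B3 = {1, 3, 6}  B4 = {1, 4, 6}
Tree: B1–B2, B2–B3, B3–B4
The largest bag has 3 vertices, giving width 2; this decomposition certifies tw(G) ≤ 2. For the lower bound, G contains the cycle 2–6–5–1–2, so G is not a forest; only forests have treewidth ≤ 1, hence tw(G) ≥ 2. Combining the bounds, tw(G) = 2.

2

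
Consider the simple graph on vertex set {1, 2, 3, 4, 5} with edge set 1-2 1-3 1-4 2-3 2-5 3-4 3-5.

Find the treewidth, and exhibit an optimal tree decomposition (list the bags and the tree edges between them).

Treewidth 2.
One such decomposition:
Bags: B1 = {1, 3, 4}  B2 = {1, 2, 3}  B3 = {2, 3, 5}
Tree: B1–B2, B2–B3

Every bag has size at most 3, so the width is 3 − 1 = 2 and tw(G) ≤ 2. On the other hand G contains the 3-clique {1, 2, 3}. A clique must lie in a single bag of any decomposition, so no decomposition can have width below 2. Therefore the treewidth is 2.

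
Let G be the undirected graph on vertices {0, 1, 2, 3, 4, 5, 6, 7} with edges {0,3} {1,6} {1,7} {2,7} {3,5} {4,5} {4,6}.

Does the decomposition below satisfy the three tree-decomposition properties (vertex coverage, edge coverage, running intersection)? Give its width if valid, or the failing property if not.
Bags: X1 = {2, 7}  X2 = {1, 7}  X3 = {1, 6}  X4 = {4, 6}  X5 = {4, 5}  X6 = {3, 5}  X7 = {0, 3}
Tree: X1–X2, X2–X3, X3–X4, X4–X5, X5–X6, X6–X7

Yes; width 1.

Every vertex of G appears in some bag (union = {0, 1, 2, 3, 4, 5, 6, 7}); every edge is covered by a bag; and for each vertex v the set of bags containing v is connected in the bag tree. The decomposition is therefore valid. The largest bag has 2 vertices, so the width is 1.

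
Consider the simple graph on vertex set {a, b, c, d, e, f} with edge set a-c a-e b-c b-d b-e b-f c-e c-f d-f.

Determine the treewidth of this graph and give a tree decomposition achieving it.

Treewidth 2.
One optimal decomposition is:
Bags: B1 = {a, c, e}  B2 = {b, c, e}  B3 = {b, c, f}  B4 = {b, d, f}
Tree: B1–B2, B2–B3, B3–B4

Every bag has size at most 3, so the width is 3 − 1 = 2 and tw(G) ≤ 2. Conversely, {b, d, f} is a clique of size 3, and the vertices of any clique must share a bag in every tree decomposition; so some bag has ≥ 3 vertices and tw(G) ≥ 2. Hence tw(G) = 2 exactly.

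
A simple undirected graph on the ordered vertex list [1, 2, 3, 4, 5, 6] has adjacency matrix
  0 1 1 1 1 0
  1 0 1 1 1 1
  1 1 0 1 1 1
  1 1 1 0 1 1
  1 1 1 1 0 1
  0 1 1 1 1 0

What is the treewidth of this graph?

4

A width-4 tree decomposition is:
Bags: B1 = {1, 2, 3, 4, 5}  B2 = {2, 3, 4, 5, 6}
Tree: B1–B2
Each bag holds 5 vertices, so the decomposition has width 4, which upper-bounds the treewidth. On the other hand G contains the 5-clique {1, 2, 3, 4, 5}. A clique must lie in a single bag of any decomposition, so no decomposition can have width below 4. Combining the bounds, tw(G) = 4.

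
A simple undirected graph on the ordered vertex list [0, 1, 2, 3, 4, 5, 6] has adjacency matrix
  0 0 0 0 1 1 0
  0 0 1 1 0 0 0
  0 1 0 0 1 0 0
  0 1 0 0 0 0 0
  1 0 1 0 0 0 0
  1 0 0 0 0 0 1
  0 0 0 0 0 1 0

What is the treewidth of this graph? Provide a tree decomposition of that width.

Treewidth 1.
One such decomposition:
Bags: B1 = {1, 3}  B2 = {1, 2}  B3 = {2, 4}  B4 = {0, 4}  B5 = {0, 5}  B6 = {5, 6}
Tree: B1–B2, B2–B3, B3–B4, B4–B5, B5–B6

Every bag has size at most 2, so the width is 2 − 1 = 1 and tw(G) ≤ 1. Since G has at least one edge (e.g. 3–1), it is not an edgeless graph, so tw(G) ≥ 1. Therefore the treewidth is 1.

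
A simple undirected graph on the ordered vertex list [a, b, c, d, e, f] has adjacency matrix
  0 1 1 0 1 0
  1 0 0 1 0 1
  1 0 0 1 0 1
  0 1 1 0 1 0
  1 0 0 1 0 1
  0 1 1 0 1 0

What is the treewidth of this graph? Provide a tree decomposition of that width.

Treewidth 3.
One optimal decomposition is:
Bags: B1 = {a, c, d, f}  B2 = {a, b, d, f}  B3 = {a, d, e, f}
Tree: B1–B2, B2–B3

Every bag has size at most 4, so the width is 4 − 1 = 3 and tw(G) ≤ 3. For the lower bound: the 4 vertex sets {a,c}, {b,d}, {f}, {e} are disjoint, each induces a connected subgraph, and every pair is joined by at least one edge of G. Contracting each set to a single vertex therefore yields K_{4} as a minor, and since treewidth is minor-monotone, tw(G) ≥ tw(K_{4}) = 3. Therefore the treewidth is 3.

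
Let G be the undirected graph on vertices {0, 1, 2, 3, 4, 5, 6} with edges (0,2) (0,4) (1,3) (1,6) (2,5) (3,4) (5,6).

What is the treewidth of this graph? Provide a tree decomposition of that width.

The largest bag has 3 vertices, giving width 2; this decomposition certifies tw(G) ≤ 2. Since 5–6–1–3–4–0–2–5 is a cycle in G, G is not acyclic. Forests are exactly the graphs of treewidth ≤ 1, so tw(G) ≥ 2. Combining the bounds, tw(G) = 2.

Treewidth 2.
Bags: B1 = {1, 5, 6}  B2 = {1, 3, 5}  B3 = {3, 4, 5}  B4 = {0, 4, 5}  B5 = {0, 2, 5}
Tree: B1–B2, B2–B3, B3–B4, B4–B5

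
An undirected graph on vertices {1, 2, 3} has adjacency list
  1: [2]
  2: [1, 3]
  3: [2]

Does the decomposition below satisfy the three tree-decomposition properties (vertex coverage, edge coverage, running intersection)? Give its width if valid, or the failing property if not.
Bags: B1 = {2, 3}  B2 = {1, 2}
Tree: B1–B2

Yes; width 1.

Every vertex of G appears in some bag (union = {1, 2, 3}); every edge is covered by a bag; and for each vertex v the set of bags containing v is connected in the bag tree. The decomposition is therefore valid. The largest bag has 2 vertices, so the width is 1.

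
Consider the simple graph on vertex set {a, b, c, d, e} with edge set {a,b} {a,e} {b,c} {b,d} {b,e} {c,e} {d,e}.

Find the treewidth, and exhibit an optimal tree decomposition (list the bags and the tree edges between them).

Treewidth 2.
One such decomposition:
Bags: B1 = {b, d, e}  B2 = {b, c, e}  B3 = {a, b, e}
Tree: B1–B2, B1–B3

The largest bag has 3 vertices, giving width 2; this decomposition certifies tw(G) ≤ 2. On the other hand G contains the 3-clique {b, d, e}. A clique must lie in a single bag of any decomposition, so no decomposition can have width below 2. Therefore the treewidth is 2.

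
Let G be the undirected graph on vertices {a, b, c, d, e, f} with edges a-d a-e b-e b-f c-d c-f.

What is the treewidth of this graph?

A width-2 tree decomposition is:
Bags: B1 = {b, e, f}  B2 = {c, e, f}  B3 = {c, d, e}  B4 = {a, d, e}
Tree: B1–B2, B2–B3, B3–B4
Every bag has size at most 3, so the width is 3 − 1 = 2 and tw(G) ≤ 2. Since e–b–f–c–d–a–e is a cycle in G, G is not acyclic. Forests are exactly the graphs of treewidth ≤ 1, so tw(G) ≥ 2. Therefore the treewidth is 2.

2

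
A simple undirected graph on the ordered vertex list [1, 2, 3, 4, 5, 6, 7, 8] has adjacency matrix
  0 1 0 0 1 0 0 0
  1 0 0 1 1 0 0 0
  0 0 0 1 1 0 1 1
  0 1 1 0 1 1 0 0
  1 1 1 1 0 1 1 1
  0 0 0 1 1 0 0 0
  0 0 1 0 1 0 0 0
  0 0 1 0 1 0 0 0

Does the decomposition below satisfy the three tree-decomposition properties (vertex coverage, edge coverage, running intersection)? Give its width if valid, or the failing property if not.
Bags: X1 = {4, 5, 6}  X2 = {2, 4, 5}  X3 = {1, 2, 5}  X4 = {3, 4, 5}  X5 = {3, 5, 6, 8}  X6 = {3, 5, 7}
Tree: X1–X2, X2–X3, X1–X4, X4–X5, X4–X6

No — bags containing vertex 6 are not connected in the tree.

A tree decomposition must satisfy three properties: every vertex lies in some bag; for every edge, both endpoints lie together in some bag; and for every vertex, the bags containing it form a connected subtree. Here bags containing vertex 6 are not connected in the tree, so the decomposition is invalid.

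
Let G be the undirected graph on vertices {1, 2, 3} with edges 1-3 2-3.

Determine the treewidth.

1

A width-1 tree decomposition is:
Bags: B1 = {1, 3}  B2 = {2, 3}
Tree: B1–B2
The largest bag has 2 vertices, giving width 1; this decomposition certifies tw(G) ≤ 1. Any graph with an edge has treewidth ≥ 1, and G has the edge 1–3. The upper and lower bounds meet at 1, so that is the treewidth.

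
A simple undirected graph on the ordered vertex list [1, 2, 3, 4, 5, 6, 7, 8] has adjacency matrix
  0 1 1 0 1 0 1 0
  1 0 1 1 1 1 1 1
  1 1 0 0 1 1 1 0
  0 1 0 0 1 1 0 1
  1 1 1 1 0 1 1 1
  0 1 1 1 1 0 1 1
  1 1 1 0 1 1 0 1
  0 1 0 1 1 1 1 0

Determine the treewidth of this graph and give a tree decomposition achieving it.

Treewidth 4.
One optimal decomposition is:
Bags: B1 = {2, 3, 5, 6, 7}  B2 = {1, 2, 3, 5, 7}  B3 = {2, 5, 6, 7, 8}  B4 = {2, 4, 5, 6, 8}
Tree: B1–B2, B1–B3, B3–B4

The largest bag has 5 vertices, giving width 4; this decomposition certifies tw(G) ≤ 4. Conversely, {1, 2, 3, 5, 7} is a clique of size 5, and the vertices of any clique must share a bag in every tree decomposition; so some bag has ≥ 5 vertices and tw(G) ≥ 4. Hence tw(G) = 4 exactly.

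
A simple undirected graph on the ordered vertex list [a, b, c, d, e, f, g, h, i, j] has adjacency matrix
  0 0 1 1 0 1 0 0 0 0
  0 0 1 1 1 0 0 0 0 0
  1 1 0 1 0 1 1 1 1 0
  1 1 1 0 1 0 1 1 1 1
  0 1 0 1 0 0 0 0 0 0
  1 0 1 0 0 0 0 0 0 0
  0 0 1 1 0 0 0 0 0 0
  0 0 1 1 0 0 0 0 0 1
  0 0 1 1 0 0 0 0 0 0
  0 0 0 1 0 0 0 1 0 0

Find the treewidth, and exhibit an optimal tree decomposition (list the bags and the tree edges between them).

Treewidth 2.
One optimal decomposition is:
Bags: B1 = {c, d, g}  B2 = {c, d, i}  B3 = {c, d, h}  B4 = {b, c, d}  B5 = {b, d, e}  B6 = {a, c, d}  B7 = {a, c, f}  B8 = {d, h, j}
Tree: B1–B2, B2–B3, B1–B4, B4–B5, B1–B6, B6–B7, B3–B8

Every bag has size at most 3, so the width is 3 − 1 = 2 and tw(G) ≤ 2. For the lower bound, the 3 vertices {d, h, j} are pairwise adjacent, and any tree decomposition puts a clique entirely inside one bag — forcing width ≥ 2. Combining the bounds, tw(G) = 2.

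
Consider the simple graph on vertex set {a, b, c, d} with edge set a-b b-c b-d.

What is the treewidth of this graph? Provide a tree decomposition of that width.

The largest bag has 2 vertices, giving width 1; this decomposition certifies tw(G) ≤ 1. Any graph with an edge has treewidth ≥ 1, and G has the edge c–b. The upper and lower bounds meet at 1, so that is the treewidth.

Treewidth 1.
One such decomposition:
Bags: B1 = {b, c}  B2 = {b, d}  B3 = {a, b}
Tree: B1–B2, B1–B3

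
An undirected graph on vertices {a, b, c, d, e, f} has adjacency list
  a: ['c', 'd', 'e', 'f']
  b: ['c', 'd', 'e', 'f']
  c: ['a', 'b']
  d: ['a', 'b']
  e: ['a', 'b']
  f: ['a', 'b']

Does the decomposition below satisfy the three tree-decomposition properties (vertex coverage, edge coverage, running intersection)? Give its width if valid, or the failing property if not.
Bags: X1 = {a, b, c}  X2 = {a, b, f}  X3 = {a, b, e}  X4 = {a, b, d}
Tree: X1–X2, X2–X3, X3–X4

Yes; width 2.

Every vertex of G appears in some bag (union = {a, b, c, d, e, f}); every edge is covered by a bag; and for each vertex v the set of bags containing v is connected in the bag tree. The decomposition is therefore valid. The largest bag has 3 vertices, so the width is 2.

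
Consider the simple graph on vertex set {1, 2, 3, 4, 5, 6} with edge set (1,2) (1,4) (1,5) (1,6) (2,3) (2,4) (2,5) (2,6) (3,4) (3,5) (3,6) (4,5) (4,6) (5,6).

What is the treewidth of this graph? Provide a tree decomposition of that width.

Every bag has size at most 5, so the width is 5 − 1 = 4 and tw(G) ≤ 4. For the lower bound, the 5 vertices {1, 2, 4, 5, 6} are pairwise adjacent, and any tree decomposition puts a clique entirely inside one bag — forcing width ≥ 4. Therefore the treewidth is 4.

Treewidth 4.
Bags: B1 = {1, 2, 4, 5, 6}  B2 = {2, 3, 4, 5, 6}
Tree: B1–B2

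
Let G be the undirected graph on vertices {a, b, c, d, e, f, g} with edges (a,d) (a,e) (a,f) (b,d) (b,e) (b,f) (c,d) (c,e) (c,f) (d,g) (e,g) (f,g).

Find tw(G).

3

A width-3 tree decomposition is:
Bags: B1 = {c, d, e, f}  B2 = {b, d, e, f}  B3 = {d, e, f, g}  B4 = {a, d, e, f}
Tree: B1–B2, B2–B3, B3–B4
Each bag holds 4 vertices, so the decomposition has width 3, which upper-bounds the treewidth. For the lower bound: the 4 vertex sets {c,d}, {b,f}, {e}, {g} are disjoint, each induces a connected subgraph, and every pair is joined by at least one edge of G. Contracting each set to a single vertex therefore yields K_{4} as a minor, and since treewidth is minor-monotone, tw(G) ≥ tw(K_{4}) = 3. The upper and lower bounds meet at 3, so that is the treewidth.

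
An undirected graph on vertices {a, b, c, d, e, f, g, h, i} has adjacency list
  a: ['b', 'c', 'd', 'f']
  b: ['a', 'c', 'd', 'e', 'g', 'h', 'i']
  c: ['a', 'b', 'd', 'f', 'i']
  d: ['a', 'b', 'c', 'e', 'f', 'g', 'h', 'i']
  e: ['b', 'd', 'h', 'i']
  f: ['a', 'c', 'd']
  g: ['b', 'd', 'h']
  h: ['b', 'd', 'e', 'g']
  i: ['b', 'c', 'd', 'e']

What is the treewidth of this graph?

A width-3 tree decomposition is:
Bags: B1 = {a, b, c, d}  B2 = {b, c, d, i}  B3 = {a, c, d, f}  B4 = {b, d, e, i}  B5 = {b, d, e, h}  B6 = {b, d, g, h}
Tree: B1–B2, B1–B3, B2–B4, B4–B5, B5–B6
Each bag holds 4 vertices, so the decomposition has width 3, which upper-bounds the treewidth. For the lower bound, the 4 vertices {a, c, d, f} are pairwise adjacent, and any tree decomposition puts a clique entirely inside one bag — forcing width ≥ 3. The upper and lower bounds meet at 3, so that is the treewidth.

3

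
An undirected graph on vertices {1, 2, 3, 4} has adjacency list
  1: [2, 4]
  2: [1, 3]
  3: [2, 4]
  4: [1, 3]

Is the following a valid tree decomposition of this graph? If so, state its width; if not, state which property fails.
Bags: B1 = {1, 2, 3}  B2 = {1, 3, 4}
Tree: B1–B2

Yes; width 2.

Vertex coverage: the bags together contain {1, 2, 3, 4}, the full vertex set. Edge coverage: each edge of G has both endpoints in at least one bag. Running intersection: for every vertex, the bags containing it form a connected subtree. All three properties hold, so this is a valid tree decomposition of width max|bag| − 1 = 2, and hence tw(G) ≤ 2.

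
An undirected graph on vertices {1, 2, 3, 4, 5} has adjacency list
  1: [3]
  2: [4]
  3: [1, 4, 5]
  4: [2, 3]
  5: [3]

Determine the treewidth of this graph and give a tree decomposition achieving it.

The largest bag has 2 vertices, giving width 1; this decomposition certifies tw(G) ≤ 1. G has an edge, so its treewidth is at least 1. Therefore the treewidth is 1.

Treewidth 1.
Bags: B1 = {3, 4}  B2 = {2, 4}  B3 = {3, 5}  B4 = {1, 3}
Tree: B1–B2, B1–B3, B3–B4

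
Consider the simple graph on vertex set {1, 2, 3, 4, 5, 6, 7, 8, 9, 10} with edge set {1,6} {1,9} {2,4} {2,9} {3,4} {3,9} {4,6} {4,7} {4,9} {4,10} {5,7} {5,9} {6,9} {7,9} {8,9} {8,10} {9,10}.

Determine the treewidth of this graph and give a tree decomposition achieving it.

Treewidth 2.
One optimal decomposition is:
Bags: B1 = {2, 4, 9}  B2 = {4, 9, 10}  B3 = {4, 6, 9}  B4 = {1, 6, 9}  B5 = {4, 7, 9}  B6 = {5, 7, 9}  B7 = {8, 9, 10}  B8 = {3, 4, 9}
Tree: B1–B2, B1–B3, B3–B4, B3–B5, B5–B6, B2–B7, B3–B8

The largest bag has 3 vertices, giving width 2; this decomposition certifies tw(G) ≤ 2. Conversely, {8, 9, 10} is a clique of size 3, and the vertices of any clique must share a bag in every tree decomposition; so some bag has ≥ 3 vertices and tw(G) ≥ 2. Therefore the treewidth is 2.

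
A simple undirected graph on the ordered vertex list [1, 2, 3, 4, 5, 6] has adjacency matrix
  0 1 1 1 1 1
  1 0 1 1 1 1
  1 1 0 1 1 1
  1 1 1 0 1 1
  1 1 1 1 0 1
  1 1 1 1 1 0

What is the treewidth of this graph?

A width-5 tree decomposition is:
Bags: B1 = {1, 2, 3, 4, 5, 6}
Tree: (single bag)
With just one bag of size 6, the width is 6 − 1 = 5, so tw(G) ≤ 5. For the lower bound, the 6 vertices {1, 2, 3, 4, 5, 6} are pairwise adjacent, and any tree decomposition puts a clique entirely inside one bag — forcing width ≥ 5. Combining the bounds, tw(G) = 5.

5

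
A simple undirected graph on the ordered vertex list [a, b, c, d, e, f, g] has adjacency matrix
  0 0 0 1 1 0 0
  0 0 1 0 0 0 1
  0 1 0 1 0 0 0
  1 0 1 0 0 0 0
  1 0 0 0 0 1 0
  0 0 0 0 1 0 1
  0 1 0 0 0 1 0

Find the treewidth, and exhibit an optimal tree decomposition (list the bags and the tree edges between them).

Treewidth 2.
One such decomposition:
Bags: B1 = {a, d, e}  B2 = {d, e, f}  B3 = {d, f, g}  B4 = {b, d, g}  B5 = {b, c, d}
Tree: B1–B2, B2–B3, B3–B4, B4–B5

Every bag has size at most 3, so the width is 3 − 1 = 2 and tw(G) ≤ 2. Since d–a–e–f–g–b–c–d is a cycle in G, G is not acyclic. Forests are exactly the graphs of treewidth ≤ 1, so tw(G) ≥ 2. The upper and lower bounds meet at 2, so that is the treewidth.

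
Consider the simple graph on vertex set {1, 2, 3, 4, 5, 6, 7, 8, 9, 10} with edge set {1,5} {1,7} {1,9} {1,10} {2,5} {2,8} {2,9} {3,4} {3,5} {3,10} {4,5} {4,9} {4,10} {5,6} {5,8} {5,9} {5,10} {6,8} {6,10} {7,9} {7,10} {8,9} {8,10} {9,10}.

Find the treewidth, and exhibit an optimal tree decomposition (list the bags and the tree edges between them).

Every bag has size at most 4, so the width is 4 − 1 = 3 and tw(G) ≤ 3. On the other hand G contains the 4-clique {2, 5, 8, 9}. A clique must lie in a single bag of any decomposition, so no decomposition can have width below 3. Hence tw(G) = 3 exactly.

Treewidth 3.
Bags: B1 = {1, 5, 9, 10}  B2 = {4, 5, 9, 10}  B3 = {5, 8, 9, 10}  B4 = {3, 4, 5, 10}  B5 = {2, 5, 8, 9}  B6 = {5, 6, 8, 10}  B7 = {1, 7, 9, 10}
Tree: B1–B2, B1–B3, B2–B4, B3–B5, B3–B6, B1–B7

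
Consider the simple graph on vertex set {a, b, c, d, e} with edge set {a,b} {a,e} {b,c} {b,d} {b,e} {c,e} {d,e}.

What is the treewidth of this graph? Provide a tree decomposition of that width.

The largest bag has 3 vertices, giving width 2; this decomposition certifies tw(G) ≤ 2. For the lower bound, the 3 vertices {b, d, e} are pairwise adjacent, and any tree decomposition puts a clique entirely inside one bag — forcing width ≥ 2. The upper and lower bounds meet at 2, so that is the treewidth.

Treewidth 2.
One optimal decomposition is:
Bags: B1 = {a, b, e}  B2 = {b, d, e}  B3 = {b, c, e}
Tree: B1–B2, B2–B3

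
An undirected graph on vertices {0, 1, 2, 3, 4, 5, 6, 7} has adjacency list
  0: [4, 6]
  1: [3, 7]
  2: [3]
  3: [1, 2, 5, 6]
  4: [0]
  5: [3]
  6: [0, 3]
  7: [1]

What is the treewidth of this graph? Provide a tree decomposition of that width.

The largest bag has 2 vertices, giving width 1; this decomposition certifies tw(G) ≤ 1. Any graph with an edge has treewidth ≥ 1, and G has the edge 5–3. Therefore the treewidth is 1.

Treewidth 1.
Bags: B1 = {3, 5}  B2 = {3, 6}  B3 = {1, 3}  B4 = {0, 6}  B5 = {0, 4}  B6 = {1, 7}  B7 = {2, 3}
Tree: B1–B2, B2–B3, B2–B4, B4–B5, B3–B6, B2–B7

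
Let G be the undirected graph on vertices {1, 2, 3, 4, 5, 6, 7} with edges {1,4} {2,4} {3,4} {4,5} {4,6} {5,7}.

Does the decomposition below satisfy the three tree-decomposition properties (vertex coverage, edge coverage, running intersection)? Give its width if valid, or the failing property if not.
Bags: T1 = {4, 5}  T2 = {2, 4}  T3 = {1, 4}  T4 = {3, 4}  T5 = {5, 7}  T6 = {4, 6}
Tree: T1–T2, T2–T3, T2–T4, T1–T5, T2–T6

Yes; width 1.

Every vertex of G appears in some bag (union = {1, 2, 3, 4, 5, 6, 7}); every edge is covered by a bag; and for each vertex v the set of bags containing v is connected in the bag tree. The decomposition is therefore valid. The largest bag has 2 vertices, so the width is 1.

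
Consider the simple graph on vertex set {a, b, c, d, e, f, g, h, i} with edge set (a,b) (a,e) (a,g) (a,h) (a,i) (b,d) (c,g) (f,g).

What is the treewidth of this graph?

A width-1 tree decomposition is:
Bags: B1 = {c, g}  B2 = {a, g}  B3 = {a, b}  B4 = {a, e}  B5 = {a, i}  B6 = {f, g}  B7 = {b, d}  B8 = {a, h}
Tree: B1–B2, B2–B3, B3–B4, B2–B5, B1–B6, B3–B7, B2–B8
The largest bag has 2 vertices, giving width 1; this decomposition certifies tw(G) ≤ 1. G has an edge, so its treewidth is at least 1. Therefore the treewidth is 1.

1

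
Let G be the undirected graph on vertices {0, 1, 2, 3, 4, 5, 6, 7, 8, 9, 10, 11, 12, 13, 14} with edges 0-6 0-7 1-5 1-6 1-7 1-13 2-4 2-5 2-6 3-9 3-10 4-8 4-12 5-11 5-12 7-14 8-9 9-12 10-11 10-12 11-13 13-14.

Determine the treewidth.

A width-3 tree decomposition is:
Bags: B1 = {0, 6, 7, 14}  B2 = {1, 6, 7, 14}  B3 = {1, 6, 13, 14}  B4 = {1, 2, 6, 13}  B5 = {1, 2, 5, 13}  B6 = {2, 5, 11, 13}  B7 = {2, 4, 5, 11}  B8 = {4, 5, 11, 12}  B9 = {4, 10, 11, 12}  B10 = {4, 8, 10, 12}  B11 = {8, 9, 10, 12}  B12 = {3, 8, 9, 10}
Tree: B1–B2, B2–B3, B3–B4, B4–B5, B5–B6, B6–B7, B7–B8, B8–B9, B9–B10, B10–B11, B11–B12
Every bag has size at most 4, so the width is 4 − 1 = 3 and tw(G) ≤ 3. For the lower bound: the 4 vertex sets {0,7,14}, {6}, {1}, {2,5,11,13} are disjoint, each induces a connected subgraph, and every pair is joined by at least one edge of G. Contracting each set to a single vertex therefore yields K_{4} as a minor, and since treewidth is minor-monotone, tw(G) ≥ tw(K_{4}) = 3. Combining the bounds, tw(G) = 3.

3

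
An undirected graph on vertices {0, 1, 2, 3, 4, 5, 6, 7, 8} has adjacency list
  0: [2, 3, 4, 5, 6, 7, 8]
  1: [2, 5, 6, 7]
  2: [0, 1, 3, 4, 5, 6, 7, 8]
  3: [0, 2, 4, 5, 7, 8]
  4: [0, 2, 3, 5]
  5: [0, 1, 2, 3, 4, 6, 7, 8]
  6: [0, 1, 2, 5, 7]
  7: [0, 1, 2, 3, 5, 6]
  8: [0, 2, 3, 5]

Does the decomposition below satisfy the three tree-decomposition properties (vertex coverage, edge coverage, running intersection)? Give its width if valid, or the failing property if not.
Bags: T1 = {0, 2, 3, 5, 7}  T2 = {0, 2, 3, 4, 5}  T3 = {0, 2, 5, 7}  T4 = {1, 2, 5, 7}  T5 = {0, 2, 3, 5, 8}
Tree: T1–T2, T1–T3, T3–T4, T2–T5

A tree decomposition must satisfy three properties: every vertex lies in some bag; for every edge, both endpoints lie together in some bag; and for every vertex, the bags containing it form a connected subtree. Here vertex 6 appears in no bag, so the decomposition is invalid.

No — vertex 6 appears in no bag.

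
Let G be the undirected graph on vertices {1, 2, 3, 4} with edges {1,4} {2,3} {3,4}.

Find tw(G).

A width-1 tree decomposition is:
Bags: B1 = {3, 4}  B2 = {2, 3}  B3 = {1, 4}
Tree: B1–B2, B1–B3
Each bag holds 2 vertices, so the decomposition has width 1, which upper-bounds the treewidth. G has an edge, so its treewidth is at least 1. Hence tw(G) = 1 exactly.

1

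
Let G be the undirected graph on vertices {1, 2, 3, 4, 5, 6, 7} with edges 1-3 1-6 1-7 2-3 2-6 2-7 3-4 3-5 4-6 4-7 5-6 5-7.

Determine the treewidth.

3

A width-3 tree decomposition is:
Bags: B1 = {3, 5, 6, 7}  B2 = {2, 3, 6, 7}  B3 = {1, 3, 6, 7}  B4 = {3, 4, 6, 7}
Tree: B1–B2, B2–B3, B3–B4
Each bag holds 4 vertices, so the decomposition has width 3, which upper-bounds the treewidth. For the lower bound: the 4 vertex sets {5,6}, {2,7}, {3}, {1} are disjoint, each induces a connected subgraph, and every pair is joined by at least one edge of G. Contracting each set to a single vertex therefore yields K_{4} as a minor, and since treewidth is minor-monotone, tw(G) ≥ tw(K_{4}) = 3. Combining the bounds, tw(G) = 3.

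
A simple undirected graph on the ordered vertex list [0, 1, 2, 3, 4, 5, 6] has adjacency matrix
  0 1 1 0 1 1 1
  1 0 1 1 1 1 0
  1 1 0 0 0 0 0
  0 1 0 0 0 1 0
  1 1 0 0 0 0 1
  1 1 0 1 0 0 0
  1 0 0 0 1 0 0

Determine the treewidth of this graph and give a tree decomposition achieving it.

Treewidth 2.
Bags: B1 = {0, 1, 5}  B2 = {0, 1, 4}  B3 = {1, 3, 5}  B4 = {0, 1, 2}  B5 = {0, 4, 6}
Tree: B1–B2, B1–B3, B1–B4, B2–B5

Every bag has size at most 3, so the width is 3 − 1 = 2 and tw(G) ≤ 2. For the lower bound, the 3 vertices {0, 1, 2} are pairwise adjacent, and any tree decomposition puts a clique entirely inside one bag — forcing width ≥ 2. Therefore the treewidth is 2.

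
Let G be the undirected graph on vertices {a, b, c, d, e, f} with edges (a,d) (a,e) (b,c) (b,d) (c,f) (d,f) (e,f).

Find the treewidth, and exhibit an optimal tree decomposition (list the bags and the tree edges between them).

Treewidth 2.
One optimal decomposition is:
Bags: B1 = {a, e, f}  B2 = {a, d, f}  B3 = {c, d, f}  B4 = {b, c, d}
Tree: B1–B2, B2–B3, B3–B4

Each bag holds 3 vertices, so the decomposition has width 2, which upper-bounds the treewidth. Since e–a–d–f–e is a cycle in G, G is not acyclic. Forests are exactly the graphs of treewidth ≤ 1, so tw(G) ≥ 2. Hence tw(G) = 2 exactly.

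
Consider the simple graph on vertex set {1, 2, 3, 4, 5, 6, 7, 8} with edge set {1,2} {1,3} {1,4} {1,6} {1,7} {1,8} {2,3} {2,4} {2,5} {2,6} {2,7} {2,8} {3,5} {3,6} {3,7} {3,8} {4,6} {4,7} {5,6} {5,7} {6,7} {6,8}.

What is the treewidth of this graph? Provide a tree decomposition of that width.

Treewidth 4.
Bags: B1 = {1, 2, 4, 6, 7}  B2 = {1, 2, 3, 6, 7}  B3 = {1, 2, 3, 6, 8}  B4 = {2, 3, 5, 6, 7}
Tree: B1–B2, B2–B3, B2–B4

Each bag holds 5 vertices, so the decomposition has width 4, which upper-bounds the treewidth. Conversely, {1, 2, 3, 6, 8} is a clique of size 5, and the vertices of any clique must share a bag in every tree decomposition; so some bag has ≥ 5 vertices and tw(G) ≥ 4. Therefore the treewidth is 4.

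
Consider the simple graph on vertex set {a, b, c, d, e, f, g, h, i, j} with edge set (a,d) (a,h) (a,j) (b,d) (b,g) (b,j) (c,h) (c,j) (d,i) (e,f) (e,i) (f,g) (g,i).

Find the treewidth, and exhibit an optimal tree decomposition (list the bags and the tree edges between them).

Treewidth 2.
One optimal decomposition is:
Bags: B1 = {e, f, i}  B2 = {f, g, i}  B3 = {d, g, i}  B4 = {b, d, g}  B5 = {a, b, d}  B6 = {a, b, j}  B7 = {a, h, j}  B8 = {c, h, j}
Tree: B1–B2, B2–B3, B3–B4, B4–B5, B5–B6, B6–B7, B7–B8

Each bag holds 3 vertices, so the decomposition has width 2, which upper-bounds the treewidth. For the lower bound, G contains the cycle e–f–g–i–e, so G is not a forest; only forests have treewidth ≤ 1, hence tw(G) ≥ 2. Combining the bounds, tw(G) = 2.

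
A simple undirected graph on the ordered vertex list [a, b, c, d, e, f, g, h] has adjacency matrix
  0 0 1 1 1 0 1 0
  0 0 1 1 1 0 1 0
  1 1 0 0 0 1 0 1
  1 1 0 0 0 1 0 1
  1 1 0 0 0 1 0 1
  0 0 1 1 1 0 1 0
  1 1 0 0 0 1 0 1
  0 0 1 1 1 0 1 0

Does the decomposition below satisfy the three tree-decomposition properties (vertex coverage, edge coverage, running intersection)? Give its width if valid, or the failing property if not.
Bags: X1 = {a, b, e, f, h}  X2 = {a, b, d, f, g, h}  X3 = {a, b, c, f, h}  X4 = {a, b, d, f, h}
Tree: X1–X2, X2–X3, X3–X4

A tree decomposition must satisfy three properties: every vertex lies in some bag; for every edge, both endpoints lie together in some bag; and for every vertex, the bags containing it form a connected subtree. Here bags containing vertex d are not connected in the tree, so the decomposition is invalid.

No — bags containing vertex d are not connected in the tree.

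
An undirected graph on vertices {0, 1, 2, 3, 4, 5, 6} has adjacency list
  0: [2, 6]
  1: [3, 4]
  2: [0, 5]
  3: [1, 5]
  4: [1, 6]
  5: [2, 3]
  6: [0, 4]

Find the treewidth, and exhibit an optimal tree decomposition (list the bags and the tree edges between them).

Treewidth 2.
One optimal decomposition is:
Bags: B1 = {1, 3, 5}  B2 = {1, 4, 5}  B3 = {4, 5, 6}  B4 = {0, 5, 6}  B5 = {0, 2, 5}
Tree: B1–B2, B2–B3, B3–B4, B4–B5

Every bag has size at most 3, so the width is 3 − 1 = 2 and tw(G) ≤ 2. The edges 5–3–1–4–6–0–2–5 form a cycle, so G is not a tree and its treewidth is at least 2. The upper and lower bounds meet at 2, so that is the treewidth.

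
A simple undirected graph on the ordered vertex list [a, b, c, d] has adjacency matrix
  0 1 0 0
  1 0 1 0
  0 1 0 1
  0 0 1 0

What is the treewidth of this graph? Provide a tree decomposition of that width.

The largest bag has 2 vertices, giving width 1; this decomposition certifies tw(G) ≤ 1. G has an edge, so its treewidth is at least 1. Therefore the treewidth is 1.

Treewidth 1.
One such decomposition:
Bags: B1 = {c, d}  B2 = {b, c}  B3 = {a, b}
Tree: B1–B2, B2–B3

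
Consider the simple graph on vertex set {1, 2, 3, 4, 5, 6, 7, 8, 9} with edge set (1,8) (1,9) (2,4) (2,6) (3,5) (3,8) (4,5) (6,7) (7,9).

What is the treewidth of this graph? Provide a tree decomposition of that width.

Treewidth 2.
One such decomposition:
Bags: B1 = {2, 6, 7}  B2 = {2, 7, 9}  B3 = {1, 2, 9}  B4 = {1, 2, 8}  B5 = {2, 3, 8}  B6 = {2, 3, 5}  B7 = {2, 4, 5}
Tree: B1–B2, B2–B3, B3–B4, B4–B5, B5–B6, B6–B7

Each bag holds 3 vertices, so the decomposition has width 2, which upper-bounds the treewidth. The edges 2–6–7–9–1–8–3–5–4–2 form a cycle, so G is not a tree and its treewidth is at least 2. Therefore the treewidth is 2.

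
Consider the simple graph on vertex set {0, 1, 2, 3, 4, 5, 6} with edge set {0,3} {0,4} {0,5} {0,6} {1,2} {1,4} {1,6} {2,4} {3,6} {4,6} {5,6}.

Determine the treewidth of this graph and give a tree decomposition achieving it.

Treewidth 2.
Bags: B1 = {0, 4, 6}  B2 = {1, 4, 6}  B3 = {0, 5, 6}  B4 = {0, 3, 6}  B5 = {1, 2, 4}
Tree: B1–B2, B1–B3, B1–B4, B2–B5

Each bag holds 3 vertices, so the decomposition has width 2, which upper-bounds the treewidth. Conversely, {1, 2, 4} is a clique of size 3, and the vertices of any clique must share a bag in every tree decomposition; so some bag has ≥ 3 vertices and tw(G) ≥ 2. Therefore the treewidth is 2.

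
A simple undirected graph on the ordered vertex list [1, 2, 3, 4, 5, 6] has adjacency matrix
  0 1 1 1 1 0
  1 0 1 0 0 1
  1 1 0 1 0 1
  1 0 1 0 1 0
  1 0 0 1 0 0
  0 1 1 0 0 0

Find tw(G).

A width-2 tree decomposition is:
Bags: B1 = {1, 3, 4}  B2 = {1, 2, 3}  B3 = {2, 3, 6}  B4 = {1, 4, 5}
Tree: B1–B2, B2–B3, B1–B4
Every bag has size at most 3, so the width is 3 − 1 = 2 and tw(G) ≤ 2. On the other hand G contains the 3-clique {1, 2, 3}. A clique must lie in a single bag of any decomposition, so no decomposition can have width below 2. The upper and lower bounds meet at 2, so that is the treewidth.

2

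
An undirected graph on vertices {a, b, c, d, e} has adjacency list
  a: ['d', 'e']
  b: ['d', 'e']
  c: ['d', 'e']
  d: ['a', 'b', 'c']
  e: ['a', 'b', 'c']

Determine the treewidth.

A width-2 tree decomposition is:
Bags: B1 = {a, d, e}  B2 = {c, d, e}  B3 = {b, d, e}
Tree: B1–B2, B2–B3
Each bag holds 3 vertices, so the decomposition has width 2, which upper-bounds the treewidth. For the lower bound, G contains the cycle a–d–c–e–a, so G is not a forest; only forests have treewidth ≤ 1, hence tw(G) ≥ 2. Combining the bounds, tw(G) = 2.

2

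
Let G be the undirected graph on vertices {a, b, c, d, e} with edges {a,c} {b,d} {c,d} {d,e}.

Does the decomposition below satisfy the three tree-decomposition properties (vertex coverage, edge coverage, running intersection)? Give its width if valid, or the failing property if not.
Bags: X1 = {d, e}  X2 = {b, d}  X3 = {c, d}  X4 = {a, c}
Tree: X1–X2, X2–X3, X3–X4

Yes; width 1.

Every vertex of G appears in some bag (union = {a, b, c, d, e}); every edge is covered by a bag; and for each vertex v the set of bags containing v is connected in the bag tree. The decomposition is therefore valid. The largest bag has 2 vertices, so the width is 1.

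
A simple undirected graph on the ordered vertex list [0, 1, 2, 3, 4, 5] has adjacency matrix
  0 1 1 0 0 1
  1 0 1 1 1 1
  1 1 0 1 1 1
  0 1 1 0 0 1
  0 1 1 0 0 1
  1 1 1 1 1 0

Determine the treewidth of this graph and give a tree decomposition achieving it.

Treewidth 3.
Bags: B1 = {1, 2, 3, 5}  B2 = {0, 1, 2, 5}  B3 = {1, 2, 4, 5}
Tree: B1–B2, B2–B3

Each bag holds 4 vertices, so the decomposition has width 3, which upper-bounds the treewidth. On the other hand G contains the 4-clique {0, 1, 2, 5}. A clique must lie in a single bag of any decomposition, so no decomposition can have width below 3. The upper and lower bounds meet at 3, so that is the treewidth.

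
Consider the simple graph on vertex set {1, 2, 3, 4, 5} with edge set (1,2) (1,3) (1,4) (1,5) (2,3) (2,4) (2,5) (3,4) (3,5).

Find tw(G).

3

A width-3 tree decomposition is:
Bags: B1 = {1, 2, 3, 5}  B2 = {1, 2, 3, 4}
Tree: B1–B2
Every bag has size at most 4, so the width is 4 − 1 = 3 and tw(G) ≤ 3. Conversely, {1, 2, 3, 4} is a clique of size 4, and the vertices of any clique must share a bag in every tree decomposition; so some bag has ≥ 4 vertices and tw(G) ≥ 3. Therefore the treewidth is 3.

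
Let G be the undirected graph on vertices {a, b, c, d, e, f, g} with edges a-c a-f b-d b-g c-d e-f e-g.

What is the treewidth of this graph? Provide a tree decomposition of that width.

Treewidth 2.
One such decomposition:
Bags: B1 = {b, d, g}  B2 = {d, e, g}  B3 = {d, e, f}  B4 = {a, d, f}  B5 = {a, c, d}
Tree: B1–B2, B2–B3, B3–B4, B4–B5

Each bag holds 3 vertices, so the decomposition has width 2, which upper-bounds the treewidth. For the lower bound, G contains the cycle d–b–g–e–f–a–c–d, so G is not a forest; only forests have treewidth ≤ 1, hence tw(G) ≥ 2. The upper and lower bounds meet at 2, so that is the treewidth.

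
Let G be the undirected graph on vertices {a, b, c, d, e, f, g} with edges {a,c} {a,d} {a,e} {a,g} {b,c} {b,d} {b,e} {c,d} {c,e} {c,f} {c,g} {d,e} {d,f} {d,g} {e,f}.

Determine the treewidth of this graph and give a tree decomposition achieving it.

The largest bag has 4 vertices, giving width 3; this decomposition certifies tw(G) ≤ 3. On the other hand G contains the 4-clique {a, c, d, g}. A clique must lie in a single bag of any decomposition, so no decomposition can have width below 3. Therefore the treewidth is 3.

Treewidth 3.
One such decomposition:
Bags: B1 = {a, c, d, e}  B2 = {c, d, e, f}  B3 = {b, c, d, e}  B4 = {a, c, d, g}
Tree: B1–B2, B1–B3, B1–B4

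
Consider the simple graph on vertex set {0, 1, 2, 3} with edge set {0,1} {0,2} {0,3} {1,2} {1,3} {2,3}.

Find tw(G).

3

A width-3 tree decomposition is:
Bags: B1 = {0, 1, 2, 3}
Tree: (single bag)
With just one bag of size 4, the width is 4 − 1 = 3, so tw(G) ≤ 3. For the lower bound, the 4 vertices {0, 1, 2, 3} are pairwise adjacent, and any tree decomposition puts a clique entirely inside one bag — forcing width ≥ 3. Combining the bounds, tw(G) = 3.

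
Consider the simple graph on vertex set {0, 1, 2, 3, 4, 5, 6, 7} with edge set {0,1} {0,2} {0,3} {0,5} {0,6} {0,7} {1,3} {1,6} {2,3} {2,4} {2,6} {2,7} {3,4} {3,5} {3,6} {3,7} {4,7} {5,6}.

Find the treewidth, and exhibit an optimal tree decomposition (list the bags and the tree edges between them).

Treewidth 3.
One such decomposition:
Bags: B1 = {2, 3, 4, 7}  B2 = {0, 2, 3, 7}  B3 = {0, 2, 3, 6}  B4 = {0, 1, 3, 6}  B5 = {0, 3, 5, 6}
Tree: B1–B2, B2–B3, B3–B4, B3–B5

The largest bag has 4 vertices, giving width 3; this decomposition certifies tw(G) ≤ 3. Conversely, {0, 1, 3, 6} is a clique of size 4, and the vertices of any clique must share a bag in every tree decomposition; so some bag has ≥ 4 vertices and tw(G) ≥ 3. Hence tw(G) = 3 exactly.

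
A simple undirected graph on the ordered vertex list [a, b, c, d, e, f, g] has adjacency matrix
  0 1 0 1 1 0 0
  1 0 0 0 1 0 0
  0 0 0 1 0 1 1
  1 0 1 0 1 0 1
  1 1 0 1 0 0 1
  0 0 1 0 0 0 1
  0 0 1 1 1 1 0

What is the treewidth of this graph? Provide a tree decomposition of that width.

Treewidth 2.
One optimal decomposition is:
Bags: B1 = {a, d, e}  B2 = {a, b, e}  B3 = {d, e, g}  B4 = {c, d, g}  B5 = {c, f, g}
Tree: B1–B2, B1–B3, B3–B4, B4–B5

The largest bag has 3 vertices, giving width 2; this decomposition certifies tw(G) ≤ 2. On the other hand G contains the 3-clique {d, e, g}. A clique must lie in a single bag of any decomposition, so no decomposition can have width below 2. Hence tw(G) = 2 exactly.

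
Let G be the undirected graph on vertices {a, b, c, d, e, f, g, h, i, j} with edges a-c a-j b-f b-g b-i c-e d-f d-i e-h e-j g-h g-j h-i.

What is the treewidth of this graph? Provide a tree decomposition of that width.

Every bag has size at most 3, so the width is 3 − 1 = 2 and tw(G) ≤ 2. The edges f–d–i–b–f form a cycle, so G is not a tree and its treewidth is at least 2. Therefore the treewidth is 2.

Treewidth 2.
One optimal decomposition is:
Bags: B1 = {b, d, f}  B2 = {b, d, i}  B3 = {b, g, i}  B4 = {g, h, i}  B5 = {g, h, j}  B6 = {e, h, j}  B7 = {a, e, j}  B8 = {a, c, e}
Tree: B1–B2, B2–B3, B3–B4, B4–B5, B5–B6, B6–B7, B7–B8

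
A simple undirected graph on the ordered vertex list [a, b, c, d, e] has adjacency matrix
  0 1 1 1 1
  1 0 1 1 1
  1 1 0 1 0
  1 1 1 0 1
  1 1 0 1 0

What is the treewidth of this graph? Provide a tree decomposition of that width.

Treewidth 3.
Bags: B1 = {a, b, c, d}  B2 = {a, b, d, e}
Tree: B1–B2

Each bag holds 4 vertices, so the decomposition has width 3, which upper-bounds the treewidth. For the lower bound, the 4 vertices {a, b, d, e} are pairwise adjacent, and any tree decomposition puts a clique entirely inside one bag — forcing width ≥ 3. The upper and lower bounds meet at 3, so that is the treewidth.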